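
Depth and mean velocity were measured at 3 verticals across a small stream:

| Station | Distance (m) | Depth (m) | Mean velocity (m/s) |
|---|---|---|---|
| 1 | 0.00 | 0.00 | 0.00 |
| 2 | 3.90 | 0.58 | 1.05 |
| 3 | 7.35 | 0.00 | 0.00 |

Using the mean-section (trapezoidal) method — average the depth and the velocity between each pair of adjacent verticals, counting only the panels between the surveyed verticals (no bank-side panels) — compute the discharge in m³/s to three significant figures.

1.12 m³/s

Panel 1-2: Δb = 3.9 m, d̄ = (0.00+0.58)/2 = 0.29, v̄ = (0.00+1.05)/2 = 0.525 → q = 3.9×0.29×0.525 = 0.5938 m³/s
Panel 2-3: Δb = 3.45 m, d̄ = (0.58+0.00)/2 = 0.29, v̄ = (1.05+0.00)/2 = 0.525 → q = 3.45×0.29×0.525 = 0.5253 m³/s
Q = Σ q = 1.119 m³/s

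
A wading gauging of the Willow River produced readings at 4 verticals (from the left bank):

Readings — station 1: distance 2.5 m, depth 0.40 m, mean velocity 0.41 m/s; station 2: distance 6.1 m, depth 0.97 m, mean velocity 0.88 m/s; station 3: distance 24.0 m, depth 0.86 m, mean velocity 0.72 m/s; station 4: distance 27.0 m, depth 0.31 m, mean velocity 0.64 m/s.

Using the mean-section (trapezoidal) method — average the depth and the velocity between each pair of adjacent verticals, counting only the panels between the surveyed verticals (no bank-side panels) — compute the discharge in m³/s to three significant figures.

15.9 m³/s

Panel 1-2: Δb = 3.6 m, d̄ = (0.40+0.97)/2 = 0.685, v̄ = (0.41+0.88)/2 = 0.645 → q = 3.6×0.685×0.645 = 1.591 m³/s
Panel 2-3: Δb = 17.9 m, d̄ = (0.97+0.86)/2 = 0.915, v̄ = (0.88+0.72)/2 = 0.8 → q = 17.9×0.915×0.8 = 13.10 m³/s
Panel 3-4: Δb = 3 m, d̄ = (0.86+0.31)/2 = 0.585, v̄ = (0.72+0.64)/2 = 0.68 → q = 3×0.585×0.68 = 1.193 m³/s
Q = Σ q = 15.89 m³/s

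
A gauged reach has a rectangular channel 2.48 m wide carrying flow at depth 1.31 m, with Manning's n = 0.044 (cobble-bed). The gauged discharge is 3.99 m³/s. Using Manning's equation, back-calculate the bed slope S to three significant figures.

0.00533

A = b·y = 2.48 × 1.31 = 3.249 m²
P = b + 2y = 2.48 + 2×1.31 = 5.100 m
R = A/P = 3.249/5.100 = 0.6370 m
S = (Q·n / (1·A·R^(2/3)))² = (3.99×0.044 / (1×3.249×0.7403))² = 0.005328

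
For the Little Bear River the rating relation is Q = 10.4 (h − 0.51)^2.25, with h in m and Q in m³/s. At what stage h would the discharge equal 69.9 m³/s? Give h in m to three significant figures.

2.84 m

h − h₀ = (Q/C)^(1/b) = (69.9/10.4)^(1/2.25) = 2.332 m
h = 0.51 + 2.332 = 2.842 m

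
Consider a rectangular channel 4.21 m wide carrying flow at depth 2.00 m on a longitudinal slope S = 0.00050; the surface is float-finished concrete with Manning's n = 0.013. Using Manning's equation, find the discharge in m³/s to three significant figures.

14.7 m³/s

A = b·y = 4.21 × 2.00 = 8.420 m²
P = b + 2y = 4.21 + 2×2.00 = 8.210 m
R = A/P = 8.420/8.210 = 1.026 m
Q = (1/n)·A·R^(2/3)·S^(1/2) = (1/0.013) × 8.420 × 1.026^(2/3) × 0.00050^(1/2) = 14.73 m³/s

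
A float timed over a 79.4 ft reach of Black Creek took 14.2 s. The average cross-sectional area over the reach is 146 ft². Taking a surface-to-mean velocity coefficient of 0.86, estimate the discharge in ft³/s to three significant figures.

702 ft³/s

v_surface = L / t̄ = 79.4 / 14.2 = 5.592 ft/s
v_mean = 0.86 × 5.592 = 4.809 ft/s
Q = A × v_mean = 146 × 4.809 = 702.1 ft³/s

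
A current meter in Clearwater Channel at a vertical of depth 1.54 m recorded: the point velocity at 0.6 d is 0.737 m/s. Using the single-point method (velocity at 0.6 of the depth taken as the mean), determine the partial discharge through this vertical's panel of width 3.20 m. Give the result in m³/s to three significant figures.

v̄ = v₀.₆ = 0.737 m/s
q = v̄ × d × w = 0.7370 × 1.54 × 3.20 = 3.632 m³/s

3.63 m³/s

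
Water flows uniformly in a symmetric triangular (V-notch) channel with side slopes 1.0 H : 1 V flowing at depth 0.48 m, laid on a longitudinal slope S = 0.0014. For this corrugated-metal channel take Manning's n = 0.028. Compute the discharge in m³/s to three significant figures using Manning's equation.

0.0944 m³/s

A = z·y² = 1.0×0.48² = 0.2304 m²
P = 2y√(1+z²) = 2×0.48×√(1+1.0²) = 1.358 m
R = A/P = 0.2304/1.358 = 0.1697 m
Q = (1/n)·A·R^(2/3)·S^(1/2) = (1/0.028) × 0.2304 × 0.1697^(2/3) × 0.0014^(1/2) = 0.09437 m³/s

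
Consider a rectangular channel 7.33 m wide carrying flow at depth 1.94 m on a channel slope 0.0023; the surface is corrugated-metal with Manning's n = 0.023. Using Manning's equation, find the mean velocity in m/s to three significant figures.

A = b·y = 7.33 × 1.94 = 14.22 m²
P = b + 2y = 7.33 + 2×1.94 = 11.21 m
R = A/P = 14.22/11.21 = 1.269 m
Q = (1/n)·A·R^(2/3)·S^(1/2) = (1/0.023) × 14.22 × 1.269^(2/3) × 0.0023^(1/2) = 34.75 m³/s
V = Q/A = 34.75/14.22 = 2.443 m/s

2.44 m/s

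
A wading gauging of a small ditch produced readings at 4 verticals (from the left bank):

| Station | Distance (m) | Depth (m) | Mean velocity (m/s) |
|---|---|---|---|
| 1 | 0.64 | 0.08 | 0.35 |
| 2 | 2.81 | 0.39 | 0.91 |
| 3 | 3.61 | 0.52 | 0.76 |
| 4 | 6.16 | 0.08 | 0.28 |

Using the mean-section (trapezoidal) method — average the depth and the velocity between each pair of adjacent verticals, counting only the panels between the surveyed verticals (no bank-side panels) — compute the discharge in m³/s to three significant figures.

1.02 m³/s

Panel 1-2: Δb = 2.17 m, d̄ = (0.08+0.39)/2 = 0.235, v̄ = (0.35+0.91)/2 = 0.63 → q = 2.17×0.235×0.63 = 0.3213 m³/s
Panel 2-3: Δb = 0.8 m, d̄ = (0.39+0.52)/2 = 0.455, v̄ = (0.91+0.76)/2 = 0.835 → q = 0.8×0.455×0.835 = 0.3039 m³/s
Panel 3-4: Δb = 2.55 m, d̄ = (0.52+0.08)/2 = 0.3, v̄ = (0.76+0.28)/2 = 0.52 → q = 2.55×0.3×0.52 = 0.3978 m³/s
Q = Σ q = 1.023 m³/s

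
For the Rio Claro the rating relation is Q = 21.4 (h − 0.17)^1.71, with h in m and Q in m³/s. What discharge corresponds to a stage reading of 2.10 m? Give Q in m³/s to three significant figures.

Q = 21.4 × (2.10 − 0.17)^1.71 = 21.4 × 1.93^1.71 = 65.87 m³/s

65.9 m³/s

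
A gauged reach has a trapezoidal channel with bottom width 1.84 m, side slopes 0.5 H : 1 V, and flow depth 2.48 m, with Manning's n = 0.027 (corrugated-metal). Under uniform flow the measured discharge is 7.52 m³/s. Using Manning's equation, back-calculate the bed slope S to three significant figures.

A = (b + z·y)·y = (1.84 + 0.5×2.48)×2.48 = 7.638 m²
P = b + 2y√(1+z²) = 1.84 + 2×2.48×√(1+0.5²) = 7.385 m
R = A/P = 7.638/7.385 = 1.034 m
S = (Q·n / (1·A·R^(2/3)))² = (7.52×0.027 / (1×7.638×1.023))² = 0.0006756

0.000676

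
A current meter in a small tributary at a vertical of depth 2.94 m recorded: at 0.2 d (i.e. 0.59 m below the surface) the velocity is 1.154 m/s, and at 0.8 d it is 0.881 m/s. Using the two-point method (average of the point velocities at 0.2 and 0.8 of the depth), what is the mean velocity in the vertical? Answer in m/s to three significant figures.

v̄ = (1.154 + 0.881) / 2 = 1.018 m/s

1.02 m/s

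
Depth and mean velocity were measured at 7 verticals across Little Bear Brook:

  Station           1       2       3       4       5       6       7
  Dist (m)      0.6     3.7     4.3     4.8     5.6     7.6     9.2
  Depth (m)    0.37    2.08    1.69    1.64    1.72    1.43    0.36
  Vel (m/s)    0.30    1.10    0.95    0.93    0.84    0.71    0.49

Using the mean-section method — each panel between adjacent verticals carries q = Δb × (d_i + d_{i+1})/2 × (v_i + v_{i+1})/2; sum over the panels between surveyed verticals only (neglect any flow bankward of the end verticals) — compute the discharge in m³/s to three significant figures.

9.09 m³/s

Panel 1-2: Δb = 3.1 m, d̄ = (0.37+2.08)/2 = 1.225, v̄ = (0.30+1.10)/2 = 0.7 → q = 3.1×1.225×0.7 = 2.658 m³/s
Panel 2-3: Δb = 0.6 m, d̄ = (2.08+1.69)/2 = 1.885, v̄ = (1.10+0.95)/2 = 1.025 → q = 0.6×1.885×1.025 = 1.159 m³/s
Panel 3-4: Δb = 0.5 m, d̄ = (1.69+1.64)/2 = 1.665, v̄ = (0.95+0.93)/2 = 0.94 → q = 0.5×1.665×0.94 = 0.7826 m³/s
Panel 4-5: Δb = 0.8 m, d̄ = (1.64+1.72)/2 = 1.68, v̄ = (0.93+0.84)/2 = 0.885 → q = 0.8×1.68×0.885 = 1.189 m³/s
Panel 5-6: Δb = 2 m, d̄ = (1.72+1.43)/2 = 1.575, v̄ = (0.84+0.71)/2 = 0.775 → q = 2×1.575×0.775 = 2.441 m³/s
Panel 6-7: Δb = 1.6 m, d̄ = (1.43+0.36)/2 = 0.895, v̄ = (0.71+0.49)/2 = 0.6 → q = 1.6×0.895×0.6 = 0.8592 m³/s
Q = Σ q = 9.090 m³/s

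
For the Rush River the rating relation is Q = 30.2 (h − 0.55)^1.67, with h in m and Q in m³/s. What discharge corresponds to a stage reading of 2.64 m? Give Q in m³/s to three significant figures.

Q = 30.2 × (2.64 − 0.55)^1.67 = 30.2 × 2.09^1.67 = 103.4 m³/s

103 m³/s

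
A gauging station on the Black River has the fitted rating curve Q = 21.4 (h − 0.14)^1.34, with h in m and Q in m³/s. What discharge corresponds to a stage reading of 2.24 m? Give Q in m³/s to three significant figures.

57.8 m³/s

Q = 21.4 × (2.24 − 0.14)^1.34 = 21.4 × 2.1^1.34 = 57.83 m³/s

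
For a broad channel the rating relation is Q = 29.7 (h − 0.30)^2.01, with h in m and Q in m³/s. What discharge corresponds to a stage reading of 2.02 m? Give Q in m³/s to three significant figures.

88.3 m³/s

Q = 29.7 × (2.02 − 0.30)^2.01 = 29.7 × 1.72^2.01 = 88.34 m³/s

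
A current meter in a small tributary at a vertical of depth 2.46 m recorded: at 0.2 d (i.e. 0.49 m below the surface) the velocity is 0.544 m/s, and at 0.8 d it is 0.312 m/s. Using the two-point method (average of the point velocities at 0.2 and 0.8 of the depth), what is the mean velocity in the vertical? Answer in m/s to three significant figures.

v̄ = (0.544 + 0.312) / 2 = 0.4280 m/s

0.428 m/s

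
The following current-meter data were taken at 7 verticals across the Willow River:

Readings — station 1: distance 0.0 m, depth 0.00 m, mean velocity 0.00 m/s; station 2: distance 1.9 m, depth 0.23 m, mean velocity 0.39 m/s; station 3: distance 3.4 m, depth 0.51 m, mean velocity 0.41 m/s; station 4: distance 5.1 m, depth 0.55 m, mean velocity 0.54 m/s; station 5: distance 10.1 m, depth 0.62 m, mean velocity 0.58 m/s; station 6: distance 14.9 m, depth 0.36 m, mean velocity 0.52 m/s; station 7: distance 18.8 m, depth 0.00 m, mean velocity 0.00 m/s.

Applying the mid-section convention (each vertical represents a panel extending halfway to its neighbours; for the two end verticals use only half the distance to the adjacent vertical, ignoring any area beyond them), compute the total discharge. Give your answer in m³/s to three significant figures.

w_2 = (3.4 − 0.0)/2 = 1.7 m; q_2 = 0.39 × 0.23 × 1.7 = 0.1525 m³/s
w_3 = (5.1 − 1.9)/2 = 1.6 m; q_3 = 0.41 × 0.51 × 1.6 = 0.3346 m³/s
w_4 = (10.1 − 3.4)/2 = 3.35 m; q_4 = 0.54 × 0.55 × 3.35 = 0.9950 m³/s
w_5 = (14.9 − 5.1)/2 = 4.9 m; q_5 = 0.58 × 0.62 × 4.9 = 1.762 m³/s
w_6 = (18.8 − 10.1)/2 = 4.35 m; q_6 = 0.52 × 0.36 × 4.35 = 0.8143 m³/s
Stations 1, 7 contribute zero (depth or velocity is 0).
Q = Σ qᵢ = 4.058 m³/s

4.06 m³/s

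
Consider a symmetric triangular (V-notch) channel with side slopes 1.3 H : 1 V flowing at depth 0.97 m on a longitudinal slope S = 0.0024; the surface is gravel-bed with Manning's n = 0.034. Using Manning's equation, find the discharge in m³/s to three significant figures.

A = z·y² = 1.3×0.97² = 1.223 m²
P = 2y√(1+z²) = 2×0.97×√(1+1.3²) = 3.182 m
R = A/P = 1.223/3.182 = 0.3844 m
Q = (1/n)·A·R^(2/3)·S^(1/2) = (1/0.034) × 1.223 × 0.3844^(2/3) × 0.0024^(1/2) = 0.9318 m³/s

0.932 m³/s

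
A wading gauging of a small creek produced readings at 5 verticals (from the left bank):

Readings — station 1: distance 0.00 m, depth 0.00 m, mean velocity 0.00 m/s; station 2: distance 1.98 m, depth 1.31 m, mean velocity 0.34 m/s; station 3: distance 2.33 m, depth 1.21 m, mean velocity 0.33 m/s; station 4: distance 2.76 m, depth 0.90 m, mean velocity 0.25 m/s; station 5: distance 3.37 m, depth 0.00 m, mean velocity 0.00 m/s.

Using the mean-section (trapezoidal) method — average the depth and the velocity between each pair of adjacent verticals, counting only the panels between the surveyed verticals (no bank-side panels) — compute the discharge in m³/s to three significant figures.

Panel 1-2: Δb = 1.98 m, d̄ = (0.00+1.31)/2 = 0.655, v̄ = (0.00+0.34)/2 = 0.17 → q = 1.98×0.655×0.17 = 0.2205 m³/s
Panel 2-3: Δb = 0.35 m, d̄ = (1.31+1.21)/2 = 1.26, v̄ = (0.34+0.33)/2 = 0.335 → q = 0.35×1.26×0.335 = 0.1477 m³/s
Panel 3-4: Δb = 0.43 m, d̄ = (1.21+0.90)/2 = 1.055, v̄ = (0.33+0.25)/2 = 0.29 → q = 0.43×1.055×0.29 = 0.1316 m³/s
Panel 4-5: Δb = 0.61 m, d̄ = (0.90+0.00)/2 = 0.45, v̄ = (0.25+0.00)/2 = 0.125 → q = 0.61×0.45×0.125 = 0.03431 m³/s
Q = Σ q = 0.5341 m³/s

0.534 m³/s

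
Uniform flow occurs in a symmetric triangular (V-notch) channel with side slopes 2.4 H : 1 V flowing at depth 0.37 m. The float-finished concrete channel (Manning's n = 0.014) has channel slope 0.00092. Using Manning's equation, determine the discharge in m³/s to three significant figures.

A = z·y² = 2.4×0.37² = 0.3286 m²
P = 2y√(1+z²) = 2×0.37×√(1+2.4²) = 1.924 m
R = A/P = 0.3286/1.924 = 0.1708 m
Q = (1/n)·A·R^(2/3)·S^(1/2) = (1/0.014) × 0.3286 × 0.1708^(2/3) × 0.00092^(1/2) = 0.2191 m³/s

0.219 m³/s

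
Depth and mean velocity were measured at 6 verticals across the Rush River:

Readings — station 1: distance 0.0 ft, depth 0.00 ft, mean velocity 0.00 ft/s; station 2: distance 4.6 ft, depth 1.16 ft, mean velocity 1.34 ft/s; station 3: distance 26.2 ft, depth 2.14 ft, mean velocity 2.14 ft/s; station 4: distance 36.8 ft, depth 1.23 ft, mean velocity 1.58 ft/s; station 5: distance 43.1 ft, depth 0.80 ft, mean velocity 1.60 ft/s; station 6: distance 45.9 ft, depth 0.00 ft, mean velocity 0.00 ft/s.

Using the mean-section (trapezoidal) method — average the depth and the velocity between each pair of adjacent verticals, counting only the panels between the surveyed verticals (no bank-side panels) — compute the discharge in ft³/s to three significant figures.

Panel 1-2: Δb = 4.6 ft, d̄ = (0.00+1.16)/2 = 0.58, v̄ = (0.00+1.34)/2 = 0.67 → q = 4.6×0.58×0.67 = 1.788 ft³/s
Panel 2-3: Δb = 21.6 ft, d̄ = (1.16+2.14)/2 = 1.65, v̄ = (1.34+2.14)/2 = 1.74 → q = 21.6×1.65×1.74 = 62.01 ft³/s
Panel 3-4: Δb = 10.6 ft, d̄ = (2.14+1.23)/2 = 1.685, v̄ = (2.14+1.58)/2 = 1.86 → q = 10.6×1.685×1.86 = 33.22 ft³/s
Panel 4-5: Δb = 6.3 ft, d̄ = (1.23+0.80)/2 = 1.015, v̄ = (1.58+1.60)/2 = 1.59 → q = 6.3×1.015×1.59 = 10.17 ft³/s
Panel 5-6: Δb = 2.8 ft, d̄ = (0.80+0.00)/2 = 0.4, v̄ = (1.60+0.00)/2 = 0.8 → q = 2.8×0.4×0.8 = 0.8960 ft³/s
Q = Σ q = 108.1 ft³/s

108 ft³/s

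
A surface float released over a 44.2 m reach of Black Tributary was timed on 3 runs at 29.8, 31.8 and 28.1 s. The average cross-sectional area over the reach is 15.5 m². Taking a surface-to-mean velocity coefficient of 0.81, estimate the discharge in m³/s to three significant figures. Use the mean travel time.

t̄ = (29.8 + 31.8 + 28.1) / 3 = 29.9 s
v_surface = L / t̄ = 44.2 / 29.9 = 1.478 m/s
v_mean = 0.81 × 1.478 = 1.197 m/s
Q = A × v_mean = 15.5 × 1.197 = 18.56 m³/s

18.6 m³/s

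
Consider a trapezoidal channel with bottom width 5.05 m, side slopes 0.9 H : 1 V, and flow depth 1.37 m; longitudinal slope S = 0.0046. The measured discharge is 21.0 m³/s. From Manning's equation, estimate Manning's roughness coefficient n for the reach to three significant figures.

0.0275

A = (b + z·y)·y = (5.05 + 0.9×1.37)×1.37 = 8.608 m²
P = b + 2y√(1+z²) = 5.05 + 2×1.37×√(1+0.9²) = 8.736 m
R = A/P = 8.608/8.736 = 0.9853 m
n = (1/Q)·A·R^(2/3)·S^(1/2) = (1/21.0) × 8.608 × 0.9902 × 0.06782 = 0.02753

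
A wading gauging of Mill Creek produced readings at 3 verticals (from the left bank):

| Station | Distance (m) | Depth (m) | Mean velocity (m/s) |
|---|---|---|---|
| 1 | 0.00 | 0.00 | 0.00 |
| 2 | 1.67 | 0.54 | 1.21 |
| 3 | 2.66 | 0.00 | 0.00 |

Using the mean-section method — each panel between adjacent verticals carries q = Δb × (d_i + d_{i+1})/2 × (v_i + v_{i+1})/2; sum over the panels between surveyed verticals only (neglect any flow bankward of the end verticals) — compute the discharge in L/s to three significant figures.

Panel 1-2: Δb = 1.67 m, d̄ = (0.00+0.54)/2 = 0.27, v̄ = (0.00+1.21)/2 = 0.605 → q = 1.67×0.27×0.605 = 0.2728 m³/s
Panel 2-3: Δb = 0.99 m, d̄ = (0.54+0.00)/2 = 0.27, v̄ = (1.21+0.00)/2 = 0.605 → q = 0.99×0.27×0.605 = 0.1617 m³/s
Q = Σ q = 0.4345 m³/s
= 0.4345 × 1000 = 434.5 L/s

435 L/s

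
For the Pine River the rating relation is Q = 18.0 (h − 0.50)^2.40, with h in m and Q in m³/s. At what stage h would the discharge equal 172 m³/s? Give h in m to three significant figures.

h − h₀ = (Q/C)^(1/b) = (172/18.0)^(1/2.40) = 2.561 m
h = 0.50 + 2.561 = 3.061 m

3.06 m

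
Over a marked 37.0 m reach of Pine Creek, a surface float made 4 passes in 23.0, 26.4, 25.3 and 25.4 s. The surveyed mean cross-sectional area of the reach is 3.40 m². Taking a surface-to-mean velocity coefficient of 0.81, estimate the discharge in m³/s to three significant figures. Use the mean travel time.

4.07 m³/s

t̄ = (23.0 + 26.4 + 25.3 + 25.4) / 4 = 25.025 s
v_surface = L / t̄ = 37.0 / 25.025 = 1.479 m/s
v_mean = 0.81 × 1.479 = 1.198 m/s
Q = A × v_mean = 3.40 × 1.198 = 4.072 m³/s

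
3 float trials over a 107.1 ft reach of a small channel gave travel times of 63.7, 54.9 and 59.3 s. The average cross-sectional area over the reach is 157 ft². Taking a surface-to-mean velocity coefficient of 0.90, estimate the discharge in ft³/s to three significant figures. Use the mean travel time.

255 ft³/s

t̄ = (63.7 + 54.9 + 59.3) / 3 = 59.3 s
v_surface = L / t̄ = 107.1 / 59.3 = 1.806 ft/s
v_mean = 0.90 × 1.806 = 1.625 ft/s
Q = A × v_mean = 157 × 1.625 = 255.2 ft³/s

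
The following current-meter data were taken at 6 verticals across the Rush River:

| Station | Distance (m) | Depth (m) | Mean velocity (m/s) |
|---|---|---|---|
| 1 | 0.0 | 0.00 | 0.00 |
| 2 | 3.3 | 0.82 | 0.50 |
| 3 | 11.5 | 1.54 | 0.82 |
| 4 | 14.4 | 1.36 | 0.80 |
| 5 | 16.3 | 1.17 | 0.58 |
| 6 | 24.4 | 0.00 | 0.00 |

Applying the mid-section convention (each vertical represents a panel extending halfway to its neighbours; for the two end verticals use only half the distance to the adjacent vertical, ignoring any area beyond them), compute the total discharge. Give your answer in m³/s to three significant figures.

w_2 = (11.5 − 0.0)/2 = 5.75 m; q_2 = 0.50 × 0.82 × 5.75 = 2.358 m³/s
w_3 = (14.4 − 3.3)/2 = 5.55 m; q_3 = 0.82 × 1.54 × 5.55 = 7.009 m³/s
w_4 = (16.3 − 11.5)/2 = 2.4 m; q_4 = 0.80 × 1.36 × 2.4 = 2.611 m³/s
w_5 = (24.4 − 14.4)/2 = 5 m; q_5 = 0.58 × 1.17 × 5 = 3.393 m³/s
Stations 1, 6 contribute zero (depth or velocity is 0).
Q = Σ qᵢ = 15.37 m³/s

15.4 m³/s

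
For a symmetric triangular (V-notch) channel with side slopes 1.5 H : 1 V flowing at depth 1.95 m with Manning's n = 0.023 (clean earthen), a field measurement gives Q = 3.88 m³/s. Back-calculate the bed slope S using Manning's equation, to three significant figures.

0.000324

A = z·y² = 1.5×1.95² = 5.704 m²
P = 2y√(1+z²) = 2×1.95×√(1+1.5²) = 7.031 m
R = A/P = 5.704/7.031 = 0.8112 m
S = (Q·n / (1·A·R^(2/3)))² = (3.88×0.023 / (1×5.704×0.8698))² = 0.0003235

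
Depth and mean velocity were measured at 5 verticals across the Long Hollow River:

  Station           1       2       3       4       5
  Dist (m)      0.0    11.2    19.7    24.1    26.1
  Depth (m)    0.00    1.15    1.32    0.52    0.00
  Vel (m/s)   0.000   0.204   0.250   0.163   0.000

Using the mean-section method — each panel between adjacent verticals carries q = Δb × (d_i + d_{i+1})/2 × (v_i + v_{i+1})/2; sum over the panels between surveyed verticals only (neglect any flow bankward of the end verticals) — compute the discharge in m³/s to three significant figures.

Panel 1-2: Δb = 11.2 m, d̄ = (0.00+1.15)/2 = 0.575, v̄ = (0.000+0.204)/2 = 0.102 → q = 11.2×0.575×0.102 = 0.6569 m³/s
Panel 2-3: Δb = 8.5 m, d̄ = (1.15+1.32)/2 = 1.235, v̄ = (0.204+0.250)/2 = 0.227 → q = 8.5×1.235×0.227 = 2.383 m³/s
Panel 3-4: Δb = 4.4 m, d̄ = (1.32+0.52)/2 = 0.92, v̄ = (0.250+0.163)/2 = 0.2065 → q = 4.4×0.92×0.2065 = 0.8359 m³/s
Panel 4-5: Δb = 2 m, d̄ = (0.52+0.00)/2 = 0.26, v̄ = (0.163+0.000)/2 = 0.0815 → q = 2×0.26×0.0815 = 0.04238 m³/s
Q = Σ q = 3.918 m³/s

3.92 m³/s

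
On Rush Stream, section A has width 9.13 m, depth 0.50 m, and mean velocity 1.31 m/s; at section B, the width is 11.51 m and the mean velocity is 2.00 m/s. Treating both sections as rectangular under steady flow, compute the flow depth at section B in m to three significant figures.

Q = A₁V₁ = (9.13×0.50) × 1.31 = 5.980 m³/s
d₂ = Q/(b₂ V₂) = 5.980/(11.51×2.00) = 0.2598 m

0.260 m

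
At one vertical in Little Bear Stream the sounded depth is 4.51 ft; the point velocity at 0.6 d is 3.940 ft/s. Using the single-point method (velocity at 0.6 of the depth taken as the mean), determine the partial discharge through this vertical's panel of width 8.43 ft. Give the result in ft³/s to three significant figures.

150 ft³/s

v̄ = v₀.₆ = 3.940 ft/s
q = v̄ × d × w = 3.940 × 4.51 × 8.43 = 149.8 ft³/s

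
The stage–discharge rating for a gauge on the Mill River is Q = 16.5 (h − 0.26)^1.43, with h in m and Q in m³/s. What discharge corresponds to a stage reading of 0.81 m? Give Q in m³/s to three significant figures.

7.02 m³/s

Q = 16.5 × (0.81 − 0.26)^1.43 = 16.5 × 0.55^1.43 = 7.018 m³/s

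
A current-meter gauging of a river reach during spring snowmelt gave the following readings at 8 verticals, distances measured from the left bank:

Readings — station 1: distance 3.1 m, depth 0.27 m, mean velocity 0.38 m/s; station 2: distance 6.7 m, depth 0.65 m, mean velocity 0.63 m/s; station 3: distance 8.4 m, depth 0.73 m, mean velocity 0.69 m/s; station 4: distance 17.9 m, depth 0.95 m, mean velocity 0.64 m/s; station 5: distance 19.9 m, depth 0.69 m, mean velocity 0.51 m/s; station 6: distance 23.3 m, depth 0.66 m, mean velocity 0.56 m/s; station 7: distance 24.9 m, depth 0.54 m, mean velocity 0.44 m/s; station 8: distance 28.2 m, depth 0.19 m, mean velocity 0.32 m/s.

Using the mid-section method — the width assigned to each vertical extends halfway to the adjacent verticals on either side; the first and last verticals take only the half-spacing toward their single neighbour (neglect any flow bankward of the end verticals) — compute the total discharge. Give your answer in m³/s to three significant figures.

10.1 m³/s

w_1 = (6.7 − 3.1)/2 = 1.8 m; q_1 = 0.38 × 0.27 × 1.8 = 0.1847 m³/s
w_2 = (8.4 − 3.1)/2 = 2.65 m; q_2 = 0.63 × 0.65 × 2.65 = 1.085 m³/s
w_3 = (17.9 − 6.7)/2 = 5.6 m; q_3 = 0.69 × 0.73 × 5.6 = 2.821 m³/s
w_4 = (19.9 − 8.4)/2 = 5.75 m; q_4 = 0.64 × 0.95 × 5.75 = 3.496 m³/s
w_5 = (23.3 − 17.9)/2 = 2.7 m; q_5 = 0.51 × 0.69 × 2.7 = 0.9501 m³/s
w_6 = (24.9 − 19.9)/2 = 2.5 m; q_6 = 0.56 × 0.66 × 2.5 = 0.9240 m³/s
w_7 = (28.2 − 23.3)/2 = 2.45 m; q_7 = 0.44 × 0.54 × 2.45 = 0.5821 m³/s
w_8 = (28.2 − 24.9)/2 = 1.65 m; q_8 = 0.32 × 0.19 × 1.65 = 0.1003 m³/s
Q = Σ qᵢ = 10.14 m³/s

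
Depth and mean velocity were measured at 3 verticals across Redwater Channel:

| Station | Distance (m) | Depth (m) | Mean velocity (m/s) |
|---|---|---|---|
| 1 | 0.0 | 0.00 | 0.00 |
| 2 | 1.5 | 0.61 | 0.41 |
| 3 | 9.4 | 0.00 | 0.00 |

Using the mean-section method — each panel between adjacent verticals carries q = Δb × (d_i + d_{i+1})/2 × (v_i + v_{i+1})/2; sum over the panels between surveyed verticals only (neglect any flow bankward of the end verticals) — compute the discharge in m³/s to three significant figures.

0.588 m³/s

Panel 1-2: Δb = 1.5 m, d̄ = (0.00+0.61)/2 = 0.305, v̄ = (0.00+0.41)/2 = 0.205 → q = 1.5×0.305×0.205 = 0.09379 m³/s
Panel 2-3: Δb = 7.9 m, d̄ = (0.61+0.00)/2 = 0.305, v̄ = (0.41+0.00)/2 = 0.205 → q = 7.9×0.305×0.205 = 0.4939 m³/s
Q = Σ q = 0.5877 m³/s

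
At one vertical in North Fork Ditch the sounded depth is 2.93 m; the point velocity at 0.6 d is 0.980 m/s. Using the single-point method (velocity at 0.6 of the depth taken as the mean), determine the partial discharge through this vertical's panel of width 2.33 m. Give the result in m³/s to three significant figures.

6.69 m³/s

v̄ = v₀.₆ = 0.980 m/s
q = v̄ × d × w = 0.9800 × 2.93 × 2.33 = 6.690 m³/s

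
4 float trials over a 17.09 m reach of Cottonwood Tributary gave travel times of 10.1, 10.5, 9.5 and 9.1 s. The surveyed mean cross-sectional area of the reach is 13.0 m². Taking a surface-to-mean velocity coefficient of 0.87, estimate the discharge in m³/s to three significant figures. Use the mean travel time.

19.7 m³/s

t̄ = (10.1 + 10.5 + 9.5 + 9.1) / 4 = 9.8 s
v_surface = L / t̄ = 17.09 / 9.8 = 1.744 m/s
v_mean = 0.87 × 1.744 = 1.517 m/s
Q = A × v_mean = 13.0 × 1.517 = 19.72 m³/s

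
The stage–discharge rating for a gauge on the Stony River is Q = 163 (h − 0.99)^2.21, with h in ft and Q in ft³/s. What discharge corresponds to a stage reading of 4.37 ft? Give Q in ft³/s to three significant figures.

Q = 163 × (4.37 − 0.99)^2.21 = 163 × 3.38^2.21 = 2405 ft³/s

2400 ft³/s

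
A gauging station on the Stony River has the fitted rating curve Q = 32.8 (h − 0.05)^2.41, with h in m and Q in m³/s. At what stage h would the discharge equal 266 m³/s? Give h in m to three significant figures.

2.43 m

h − h₀ = (Q/C)^(1/b) = (266/32.8)^(1/2.41) = 2.383 m
h = 0.05 + 2.383 = 2.433 m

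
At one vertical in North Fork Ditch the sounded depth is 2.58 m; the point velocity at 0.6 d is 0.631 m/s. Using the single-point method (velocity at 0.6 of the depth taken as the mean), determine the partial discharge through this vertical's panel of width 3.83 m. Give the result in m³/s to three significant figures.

v̄ = v₀.₆ = 0.631 m/s
q = v̄ × d × w = 0.6310 × 2.58 × 3.83 = 6.235 m³/s

6.24 m³/s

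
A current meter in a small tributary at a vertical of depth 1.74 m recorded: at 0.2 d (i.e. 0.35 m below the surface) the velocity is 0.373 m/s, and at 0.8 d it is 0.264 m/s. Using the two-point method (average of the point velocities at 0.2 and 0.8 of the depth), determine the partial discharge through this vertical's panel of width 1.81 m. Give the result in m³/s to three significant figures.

1.00 m³/s

v̄ = (0.373 + 0.264) / 2 = 0.3185 m/s
q = v̄ × d × w = 0.3185 × 1.74 × 1.81 = 1.003 m³/s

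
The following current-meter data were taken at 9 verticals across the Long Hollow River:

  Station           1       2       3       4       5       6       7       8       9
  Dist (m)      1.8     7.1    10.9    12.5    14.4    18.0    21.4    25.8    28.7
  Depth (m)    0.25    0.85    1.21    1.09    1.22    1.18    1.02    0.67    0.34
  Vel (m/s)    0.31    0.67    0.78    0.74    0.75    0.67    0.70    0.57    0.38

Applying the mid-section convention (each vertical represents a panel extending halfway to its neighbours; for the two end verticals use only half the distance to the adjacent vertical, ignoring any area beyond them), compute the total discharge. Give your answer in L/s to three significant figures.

16400 L/s

w_1 = (7.1 − 1.8)/2 = 2.65 m; q_1 = 0.31 × 0.25 × 2.65 = 0.2054 m³/s
w_2 = (10.9 − 1.8)/2 = 4.55 m; q_2 = 0.67 × 0.85 × 4.55 = 2.591 m³/s
w_3 = (12.5 − 7.1)/2 = 2.7 m; q_3 = 0.78 × 1.21 × 2.7 = 2.548 m³/s
w_4 = (14.4 − 10.9)/2 = 1.75 m; q_4 = 0.74 × 1.09 × 1.75 = 1.412 m³/s
w_5 = (18.0 − 12.5)/2 = 2.75 m; q_5 = 0.75 × 1.22 × 2.75 = 2.516 m³/s
w_6 = (21.4 − 14.4)/2 = 3.5 m; q_6 = 0.67 × 1.18 × 3.5 = 2.767 m³/s
w_7 = (25.8 − 18.0)/2 = 3.9 m; q_7 = 0.70 × 1.02 × 3.9 = 2.785 m³/s
w_8 = (28.7 − 21.4)/2 = 3.65 m; q_8 = 0.57 × 0.67 × 3.65 = 1.394 m³/s
w_9 = (28.7 − 25.8)/2 = 1.45 m; q_9 = 0.38 × 0.34 × 1.45 = 0.1873 m³/s
Q = Σ qᵢ = 16.41 m³/s
= 16.41 × 1000 = 16410 L/s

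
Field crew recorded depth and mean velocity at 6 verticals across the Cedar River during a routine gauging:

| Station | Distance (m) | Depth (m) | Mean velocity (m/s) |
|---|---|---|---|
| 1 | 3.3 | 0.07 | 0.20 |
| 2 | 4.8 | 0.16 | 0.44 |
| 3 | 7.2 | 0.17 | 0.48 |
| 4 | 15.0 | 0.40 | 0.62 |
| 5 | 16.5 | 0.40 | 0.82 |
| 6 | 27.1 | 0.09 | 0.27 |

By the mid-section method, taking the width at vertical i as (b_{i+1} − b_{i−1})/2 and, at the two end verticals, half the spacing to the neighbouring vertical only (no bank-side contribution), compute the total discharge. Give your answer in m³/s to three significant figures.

3.83 m³/s

w_1 = (4.8 − 3.3)/2 = 0.75 m; q_1 = 0.20 × 0.07 × 0.75 = 0.01050 m³/s
w_2 = (7.2 − 3.3)/2 = 1.95 m; q_2 = 0.44 × 0.16 × 1.95 = 0.1373 m³/s
w_3 = (15.0 − 4.8)/2 = 5.1 m; q_3 = 0.48 × 0.17 × 5.1 = 0.4162 m³/s
w_4 = (16.5 − 7.2)/2 = 4.65 m; q_4 = 0.62 × 0.40 × 4.65 = 1.153 m³/s
w_5 = (27.1 − 15.0)/2 = 6.05 m; q_5 = 0.82 × 0.40 × 6.05 = 1.984 m³/s
w_6 = (27.1 − 16.5)/2 = 5.3 m; q_6 = 0.27 × 0.09 × 5.3 = 0.1288 m³/s
Q = Σ qᵢ = 3.830 m³/s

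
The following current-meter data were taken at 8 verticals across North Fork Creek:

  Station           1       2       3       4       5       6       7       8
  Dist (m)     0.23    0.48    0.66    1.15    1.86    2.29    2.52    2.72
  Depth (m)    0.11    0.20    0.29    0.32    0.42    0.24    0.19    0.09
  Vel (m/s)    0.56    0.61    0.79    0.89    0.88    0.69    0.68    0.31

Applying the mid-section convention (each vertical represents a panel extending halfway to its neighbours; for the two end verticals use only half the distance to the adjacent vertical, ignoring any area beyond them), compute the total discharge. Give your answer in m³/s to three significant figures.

w_1 = (0.48 − 0.23)/2 = 0.125 m; q_1 = 0.56 × 0.11 × 0.125 = 0.007700 m³/s
w_2 = (0.66 − 0.23)/2 = 0.215 m; q_2 = 0.61 × 0.20 × 0.215 = 0.02623 m³/s
w_3 = (1.15 − 0.48)/2 = 0.335 m; q_3 = 0.79 × 0.29 × 0.335 = 0.07675 m³/s
w_4 = (1.86 − 0.66)/2 = 0.6 m; q_4 = 0.89 × 0.32 × 0.6 = 0.1709 m³/s
w_5 = (2.29 − 1.15)/2 = 0.57 m; q_5 = 0.88 × 0.42 × 0.57 = 0.2107 m³/s
w_6 = (2.52 − 1.86)/2 = 0.33 m; q_6 = 0.69 × 0.24 × 0.33 = 0.05465 m³/s
w_7 = (2.72 − 2.29)/2 = 0.215 m; q_7 = 0.68 × 0.19 × 0.215 = 0.02778 m³/s
w_8 = (2.72 − 2.52)/2 = 0.1 m; q_8 = 0.31 × 0.09 × 0.1 = 0.002790 m³/s
Q = Σ qᵢ = 0.5774 m³/s

0.577 m³/s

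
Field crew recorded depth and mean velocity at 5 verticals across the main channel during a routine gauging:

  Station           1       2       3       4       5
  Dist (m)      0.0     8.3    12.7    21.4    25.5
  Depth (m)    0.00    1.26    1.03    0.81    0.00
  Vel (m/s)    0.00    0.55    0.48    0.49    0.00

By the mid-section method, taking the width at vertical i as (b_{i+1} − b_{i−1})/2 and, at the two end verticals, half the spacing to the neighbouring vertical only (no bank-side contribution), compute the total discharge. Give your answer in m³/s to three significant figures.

10.2 m³/s

w_2 = (12.7 − 0.0)/2 = 6.35 m; q_2 = 0.55 × 1.26 × 6.35 = 4.401 m³/s
w_3 = (21.4 − 8.3)/2 = 6.55 m; q_3 = 0.48 × 1.03 × 6.55 = 3.238 m³/s
w_4 = (25.5 − 12.7)/2 = 6.4 m; q_4 = 0.49 × 0.81 × 6.4 = 2.540 m³/s
Stations 1, 5 contribute zero (depth or velocity is 0).
Q = Σ qᵢ = 10.18 m³/s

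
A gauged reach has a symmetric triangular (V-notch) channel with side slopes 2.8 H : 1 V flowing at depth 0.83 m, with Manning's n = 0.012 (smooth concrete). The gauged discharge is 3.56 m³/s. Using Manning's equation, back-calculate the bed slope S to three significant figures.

0.00172

A = z·y² = 2.8×0.83² = 1.929 m²
P = 2y√(1+z²) = 2×0.83×√(1+2.8²) = 4.936 m
R = A/P = 1.929/4.936 = 0.3908 m
S = (Q·n / (1·A·R^(2/3)))² = (3.56×0.012 / (1×1.929×0.5345))² = 0.001717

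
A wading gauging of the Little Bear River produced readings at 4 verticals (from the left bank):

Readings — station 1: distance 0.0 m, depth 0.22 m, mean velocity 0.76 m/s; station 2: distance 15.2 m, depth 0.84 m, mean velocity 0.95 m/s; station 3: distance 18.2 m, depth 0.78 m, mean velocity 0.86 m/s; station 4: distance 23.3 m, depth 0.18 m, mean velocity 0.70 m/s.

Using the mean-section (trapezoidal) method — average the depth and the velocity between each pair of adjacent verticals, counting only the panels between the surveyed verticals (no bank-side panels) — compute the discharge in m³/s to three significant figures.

11.0 m³/s

Panel 1-2: Δb = 15.2 m, d̄ = (0.22+0.84)/2 = 0.53, v̄ = (0.76+0.95)/2 = 0.855 → q = 15.2×0.53×0.855 = 6.888 m³/s
Panel 2-3: Δb = 3 m, d̄ = (0.84+0.78)/2 = 0.81, v̄ = (0.95+0.86)/2 = 0.905 → q = 3×0.81×0.905 = 2.199 m³/s
Panel 3-4: Δb = 5.1 m, d̄ = (0.78+0.18)/2 = 0.48, v̄ = (0.86+0.70)/2 = 0.78 → q = 5.1×0.48×0.78 = 1.909 m³/s
Q = Σ q = 11.00 m³/s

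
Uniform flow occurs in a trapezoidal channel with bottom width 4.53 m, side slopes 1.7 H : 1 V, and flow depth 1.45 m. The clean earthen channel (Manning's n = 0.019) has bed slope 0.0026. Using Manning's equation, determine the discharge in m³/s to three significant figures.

A = (b + z·y)·y = (4.53 + 1.7×1.45)×1.45 = 10.14 m²
P = b + 2y√(1+z²) = 4.53 + 2×1.45×√(1+1.7²) = 10.25 m
R = A/P = 10.14/10.25 = 0.9896 m
Q = (1/n)·A·R^(2/3)·S^(1/2) = (1/0.019) × 10.14 × 0.9896^(2/3) × 0.0026^(1/2) = 27.03 m³/s

27.0 m³/s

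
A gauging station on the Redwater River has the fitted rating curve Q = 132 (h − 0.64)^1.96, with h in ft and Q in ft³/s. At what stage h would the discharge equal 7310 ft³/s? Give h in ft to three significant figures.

h − h₀ = (Q/C)^(1/b) = (7310/132)^(1/1.96) = 7.753 ft
h = 0.64 + 7.753 = 8.393 ft

8.39 ft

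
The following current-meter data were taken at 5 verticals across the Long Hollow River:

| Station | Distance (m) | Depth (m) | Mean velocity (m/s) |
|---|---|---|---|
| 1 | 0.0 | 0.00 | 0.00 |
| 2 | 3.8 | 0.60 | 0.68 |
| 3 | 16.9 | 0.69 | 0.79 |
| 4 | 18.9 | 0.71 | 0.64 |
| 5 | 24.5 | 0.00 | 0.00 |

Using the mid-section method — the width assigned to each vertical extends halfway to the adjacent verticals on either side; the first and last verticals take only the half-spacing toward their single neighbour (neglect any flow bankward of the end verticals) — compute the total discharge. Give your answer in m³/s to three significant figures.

9.29 m³/s

w_2 = (16.9 − 0.0)/2 = 8.45 m; q_2 = 0.68 × 0.60 × 8.45 = 3.448 m³/s
w_3 = (18.9 − 3.8)/2 = 7.55 m; q_3 = 0.79 × 0.69 × 7.55 = 4.116 m³/s
w_4 = (24.5 − 16.9)/2 = 3.8 m; q_4 = 0.64 × 0.71 × 3.8 = 1.727 m³/s
Stations 1, 5 contribute zero (depth or velocity is 0).
Q = Σ qᵢ = 9.290 m³/s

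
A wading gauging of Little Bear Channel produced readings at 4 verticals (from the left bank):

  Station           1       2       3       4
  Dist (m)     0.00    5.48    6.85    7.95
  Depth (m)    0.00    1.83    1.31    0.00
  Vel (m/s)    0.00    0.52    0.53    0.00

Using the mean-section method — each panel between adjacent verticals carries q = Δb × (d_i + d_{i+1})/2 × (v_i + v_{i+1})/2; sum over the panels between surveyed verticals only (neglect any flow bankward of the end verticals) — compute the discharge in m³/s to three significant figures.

Panel 1-2: Δb = 5.48 m, d̄ = (0.00+1.83)/2 = 0.915, v̄ = (0.00+0.52)/2 = 0.26 → q = 5.48×0.915×0.26 = 1.304 m³/s
Panel 2-3: Δb = 1.37 m, d̄ = (1.83+1.31)/2 = 1.57, v̄ = (0.52+0.53)/2 = 0.525 → q = 1.37×1.57×0.525 = 1.129 m³/s
Panel 3-4: Δb = 1.1 m, d̄ = (1.31+0.00)/2 = 0.655, v̄ = (0.53+0.00)/2 = 0.265 → q = 1.1×0.655×0.265 = 0.1909 m³/s
Q = Σ q = 2.624 m³/s

2.62 m³/s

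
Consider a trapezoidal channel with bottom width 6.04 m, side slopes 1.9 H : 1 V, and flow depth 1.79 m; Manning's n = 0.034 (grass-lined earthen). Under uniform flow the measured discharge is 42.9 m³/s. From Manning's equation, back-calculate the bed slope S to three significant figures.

A = (b + z·y)·y = (6.04 + 1.9×1.79)×1.79 = 16.90 m²
P = b + 2y√(1+z²) = 6.04 + 2×1.79×√(1+1.9²) = 13.73 m
R = A/P = 16.90/13.73 = 1.231 m
S = (Q·n / (1·A·R^(2/3)))² = (42.9×0.034 / (1×16.90×1.149))² = 0.005646

0.00565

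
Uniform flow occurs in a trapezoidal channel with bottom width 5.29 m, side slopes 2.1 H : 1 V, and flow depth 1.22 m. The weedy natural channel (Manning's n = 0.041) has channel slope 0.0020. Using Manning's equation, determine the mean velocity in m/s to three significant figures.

0.997 m/s

A = (b + z·y)·y = (5.29 + 2.1×1.22)×1.22 = 9.579 m²
P = b + 2y√(1+z²) = 5.29 + 2×1.22×√(1+2.1²) = 10.97 m
R = A/P = 9.579/10.97 = 0.8736 m
Q = (1/n)·A·R^(2/3)·S^(1/2) = (1/0.041) × 9.579 × 0.8736^(2/3) × 0.0020^(1/2) = 9.549 m³/s
V = Q/A = 9.549/9.579 = 0.9968 m/s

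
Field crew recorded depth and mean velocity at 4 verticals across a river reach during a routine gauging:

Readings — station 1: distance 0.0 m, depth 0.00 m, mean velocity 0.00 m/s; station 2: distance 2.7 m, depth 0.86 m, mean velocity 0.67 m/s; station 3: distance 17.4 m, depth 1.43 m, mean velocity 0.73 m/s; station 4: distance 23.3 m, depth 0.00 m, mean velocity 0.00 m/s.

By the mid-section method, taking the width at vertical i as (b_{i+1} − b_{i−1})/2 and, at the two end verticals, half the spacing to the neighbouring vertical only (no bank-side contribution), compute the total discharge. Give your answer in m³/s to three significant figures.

w_2 = (17.4 − 0.0)/2 = 8.7 m; q_2 = 0.67 × 0.86 × 8.7 = 5.013 m³/s
w_3 = (23.3 − 2.7)/2 = 10.3 m; q_3 = 0.73 × 1.43 × 10.3 = 10.75 m³/s
Stations 1, 4 contribute zero (depth or velocity is 0).
Q = Σ qᵢ = 15.77 m³/s

15.8 m³/s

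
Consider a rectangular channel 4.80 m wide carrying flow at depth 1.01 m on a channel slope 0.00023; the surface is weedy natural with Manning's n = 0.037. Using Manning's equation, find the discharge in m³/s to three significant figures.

A = b·y = 4.80 × 1.01 = 4.848 m²
P = b + 2y = 4.80 + 2×1.01 = 6.820 m
R = A/P = 4.848/6.820 = 0.7109 m
Q = (1/n)·A·R^(2/3)·S^(1/2) = (1/0.037) × 4.848 × 0.7109^(2/3) × 0.00023^(1/2) = 1.583 m³/s

1.58 m³/s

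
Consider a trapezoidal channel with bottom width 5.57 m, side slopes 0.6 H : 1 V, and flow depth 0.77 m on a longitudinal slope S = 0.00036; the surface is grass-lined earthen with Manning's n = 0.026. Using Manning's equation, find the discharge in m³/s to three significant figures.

A = (b + z·y)·y = (5.57 + 0.6×0.77)×0.77 = 4.645 m²
P = b + 2y√(1+z²) = 5.57 + 2×0.77×√(1+0.6²) = 7.366 m
R = A/P = 4.645/7.366 = 0.6306 m
Q = (1/n)·A·R^(2/3)·S^(1/2) = (1/0.026) × 4.645 × 0.6306^(2/3) × 0.00036^(1/2) = 2.492 m³/s

2.49 m³/s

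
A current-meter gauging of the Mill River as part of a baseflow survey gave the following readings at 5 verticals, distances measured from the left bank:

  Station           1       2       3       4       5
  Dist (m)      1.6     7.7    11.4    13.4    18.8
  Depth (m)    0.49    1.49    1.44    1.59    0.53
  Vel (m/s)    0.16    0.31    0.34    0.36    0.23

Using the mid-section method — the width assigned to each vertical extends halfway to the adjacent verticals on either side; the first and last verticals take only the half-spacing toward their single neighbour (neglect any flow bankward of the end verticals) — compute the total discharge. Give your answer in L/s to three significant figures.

w_1 = (7.7 − 1.6)/2 = 3.05 m; q_1 = 0.16 × 0.49 × 3.05 = 0.2391 m³/s
w_2 = (11.4 − 1.6)/2 = 4.9 m; q_2 = 0.31 × 1.49 × 4.9 = 2.263 m³/s
w_3 = (13.4 − 7.7)/2 = 2.85 m; q_3 = 0.34 × 1.44 × 2.85 = 1.395 m³/s
w_4 = (18.8 − 11.4)/2 = 3.7 m; q_4 = 0.36 × 1.59 × 3.7 = 2.118 m³/s
w_5 = (18.8 − 13.4)/2 = 2.7 m; q_5 = 0.23 × 0.53 × 2.7 = 0.3291 m³/s
Q = Σ qᵢ = 6.345 m³/s
= 6.345 × 1000 = 6345 L/s

6340 L/s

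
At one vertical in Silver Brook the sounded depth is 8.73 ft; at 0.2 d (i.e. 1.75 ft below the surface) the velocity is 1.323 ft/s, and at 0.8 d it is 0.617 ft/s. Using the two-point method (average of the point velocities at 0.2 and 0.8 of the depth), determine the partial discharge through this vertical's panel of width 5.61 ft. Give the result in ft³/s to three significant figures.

v̄ = (1.323 + 0.617) / 2 = 0.9700 ft/s
q = v̄ × d × w = 0.9700 × 8.73 × 5.61 = 47.51 ft³/s

47.5 ft³/s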